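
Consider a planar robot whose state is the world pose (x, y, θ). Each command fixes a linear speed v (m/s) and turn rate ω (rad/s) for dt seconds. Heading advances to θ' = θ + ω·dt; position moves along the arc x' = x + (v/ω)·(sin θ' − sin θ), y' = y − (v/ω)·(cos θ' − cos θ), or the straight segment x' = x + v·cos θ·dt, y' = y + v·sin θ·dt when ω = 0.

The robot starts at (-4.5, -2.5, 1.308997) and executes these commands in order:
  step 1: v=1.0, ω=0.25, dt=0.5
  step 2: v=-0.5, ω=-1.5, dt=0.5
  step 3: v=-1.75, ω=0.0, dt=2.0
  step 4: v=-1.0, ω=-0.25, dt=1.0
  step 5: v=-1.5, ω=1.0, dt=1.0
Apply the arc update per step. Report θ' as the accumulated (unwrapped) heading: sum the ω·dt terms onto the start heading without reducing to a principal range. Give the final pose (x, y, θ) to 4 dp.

step 1: θ'=1.4340 (R=4.0000) → pose (-4.4011, -2.0102, 1.4340)
step 2: θ'=0.6840 (R=0.3333) → pose (-4.5207, -2.2231, 0.6840)
step 3: θ'=0.6840 (straight) → pose (-7.2333, -4.4347, 0.6840)
step 4: θ'=0.4340 (R=4.0000) → pose (-8.0789, -4.9637, 0.4340)
step 5: θ'=1.4340 (R=-1.5000) → pose (-8.9342, -6.1201, 1.4340)

(-8.9342, -6.1201, 1.4340)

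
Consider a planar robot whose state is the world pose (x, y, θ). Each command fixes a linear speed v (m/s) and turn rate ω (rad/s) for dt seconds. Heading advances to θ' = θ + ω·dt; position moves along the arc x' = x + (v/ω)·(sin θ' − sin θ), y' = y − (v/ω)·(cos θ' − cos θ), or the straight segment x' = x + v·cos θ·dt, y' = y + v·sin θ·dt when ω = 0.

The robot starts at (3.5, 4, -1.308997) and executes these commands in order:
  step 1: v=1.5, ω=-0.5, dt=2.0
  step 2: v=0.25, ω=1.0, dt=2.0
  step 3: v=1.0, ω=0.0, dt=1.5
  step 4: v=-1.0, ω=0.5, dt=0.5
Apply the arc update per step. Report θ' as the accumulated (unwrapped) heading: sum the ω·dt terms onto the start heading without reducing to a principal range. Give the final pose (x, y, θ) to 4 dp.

step 1: θ'=-2.3090 (R=-3.0000) → pose (2.8213, 1.2047, -2.3090)
step 2: θ'=-0.3090 (R=0.2500) → pose (2.9302, 0.7983, -0.3090)
step 3: θ'=-0.3090 (straight) → pose (4.3591, 0.3421, -0.3090)
step 4: θ'=-0.0590 (R=-2.0000) → pose (3.8688, 0.4334, -0.0590)

(3.8688, 0.4334, -0.0590)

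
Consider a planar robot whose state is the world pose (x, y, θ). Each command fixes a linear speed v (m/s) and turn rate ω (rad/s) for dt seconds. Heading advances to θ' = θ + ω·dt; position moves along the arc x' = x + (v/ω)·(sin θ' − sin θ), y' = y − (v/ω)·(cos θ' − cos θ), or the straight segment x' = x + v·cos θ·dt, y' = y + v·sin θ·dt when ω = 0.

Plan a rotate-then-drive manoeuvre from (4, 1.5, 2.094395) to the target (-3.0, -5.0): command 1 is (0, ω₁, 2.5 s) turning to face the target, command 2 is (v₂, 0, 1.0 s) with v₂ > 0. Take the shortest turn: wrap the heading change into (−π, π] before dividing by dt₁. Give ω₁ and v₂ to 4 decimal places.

heading to target = atan2(-5−1.5, -3−4) = -2.3932
Δθ = wrap(-2.3932 − 2.0944) = 1.7956; ω₁ = Δθ/dt₁ = 0.7182
distance = √((-3−4)² + (-5−1.5)²) = 9.5525; v₂ = distance/dt₂ = 9.5525

ω₁ = 0.7182, v₂ = 9.5525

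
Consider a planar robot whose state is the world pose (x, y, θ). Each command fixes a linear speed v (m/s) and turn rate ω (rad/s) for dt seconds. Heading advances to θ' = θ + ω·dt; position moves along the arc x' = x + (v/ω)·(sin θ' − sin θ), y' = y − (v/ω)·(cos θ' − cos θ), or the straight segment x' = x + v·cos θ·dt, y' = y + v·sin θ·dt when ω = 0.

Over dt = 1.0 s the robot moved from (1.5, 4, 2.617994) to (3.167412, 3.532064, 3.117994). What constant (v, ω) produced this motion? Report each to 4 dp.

Δθ = 3.117994 − 2.617994 = 0.500000
ω = Δθ/dt = 0.500000/1.0 = 0.5000
R = Δx/(sin θ' − sin θ) = -3.5000
v = R·ω = -3.5000·0.5000 = -1.7500

v = -1.7500, ω = 0.5000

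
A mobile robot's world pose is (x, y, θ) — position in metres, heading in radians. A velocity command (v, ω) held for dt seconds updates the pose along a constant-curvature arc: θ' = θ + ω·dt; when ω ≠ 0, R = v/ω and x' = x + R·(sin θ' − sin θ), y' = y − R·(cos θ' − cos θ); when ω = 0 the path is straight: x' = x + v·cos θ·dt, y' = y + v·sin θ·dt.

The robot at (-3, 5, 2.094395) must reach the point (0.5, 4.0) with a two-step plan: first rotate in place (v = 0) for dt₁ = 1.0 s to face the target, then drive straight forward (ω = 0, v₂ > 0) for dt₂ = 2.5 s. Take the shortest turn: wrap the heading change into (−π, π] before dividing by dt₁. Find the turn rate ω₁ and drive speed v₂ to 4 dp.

ω₁ = -2.3727, v₂ = 1.4560

heading to target = atan2(4−5, 0.5−-3) = -0.2783
Δθ = wrap(-0.2783 − 2.0944) = -2.3727; ω₁ = Δθ/dt₁ = -2.3727
distance = √((0.5−-3)² + (4−5)²) = 3.6401; v₂ = distance/dt₂ = 1.4560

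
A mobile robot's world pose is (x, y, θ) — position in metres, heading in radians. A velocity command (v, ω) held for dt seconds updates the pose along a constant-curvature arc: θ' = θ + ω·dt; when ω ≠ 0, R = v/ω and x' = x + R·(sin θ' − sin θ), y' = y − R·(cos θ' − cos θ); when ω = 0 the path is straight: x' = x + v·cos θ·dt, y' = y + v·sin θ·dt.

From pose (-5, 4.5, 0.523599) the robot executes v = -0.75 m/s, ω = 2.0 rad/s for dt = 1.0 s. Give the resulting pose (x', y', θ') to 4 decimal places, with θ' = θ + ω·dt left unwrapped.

(-5.0298, 3.8696, 2.5236)

θ' = 0.5236 + 2.0·1.0 = 2.5236
R = v/ω = -0.75/2.0 = -0.3750
x' = -5 + -0.3750·(sin 2.5236 − sin 0.5236) = -5.0298
y' = 4.5 − -0.3750·(cos 2.5236 − cos 0.5236) = 3.8696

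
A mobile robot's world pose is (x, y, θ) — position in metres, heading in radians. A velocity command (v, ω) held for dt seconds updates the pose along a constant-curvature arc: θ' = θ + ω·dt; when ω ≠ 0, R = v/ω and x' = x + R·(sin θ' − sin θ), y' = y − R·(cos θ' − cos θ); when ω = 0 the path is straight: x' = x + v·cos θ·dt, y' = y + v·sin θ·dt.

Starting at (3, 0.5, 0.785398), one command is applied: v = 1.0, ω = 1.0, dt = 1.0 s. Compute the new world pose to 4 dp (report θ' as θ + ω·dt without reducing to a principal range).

(3.2700, 1.4201, 1.7854)

θ' = 0.7854 + 1.0·1.0 = 1.7854
R = v/ω = 1.0/1.0 = 1.0000
x' = 3 + 1.0000·(sin 1.7854 − sin 0.7854) = 3.2700
y' = 0.5 − 1.0000·(cos 1.7854 − cos 0.7854) = 1.4201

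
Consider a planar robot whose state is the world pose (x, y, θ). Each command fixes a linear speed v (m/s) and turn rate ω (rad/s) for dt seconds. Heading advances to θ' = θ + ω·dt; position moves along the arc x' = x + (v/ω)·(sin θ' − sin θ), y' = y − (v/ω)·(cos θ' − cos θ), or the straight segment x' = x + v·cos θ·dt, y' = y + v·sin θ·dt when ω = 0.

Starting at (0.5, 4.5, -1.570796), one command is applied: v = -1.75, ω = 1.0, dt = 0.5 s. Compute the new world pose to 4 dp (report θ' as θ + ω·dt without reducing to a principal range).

θ' = -1.5708 + 1.0·0.5 = -1.0708
R = v/ω = -1.75/1.0 = -1.7500
x' = 0.5 + -1.7500·(sin -1.0708 − sin -1.5708) = 0.2858
y' = 4.5 − -1.7500·(cos -1.0708 − cos -1.5708) = 5.3390

(0.2858, 5.3390, -1.0708)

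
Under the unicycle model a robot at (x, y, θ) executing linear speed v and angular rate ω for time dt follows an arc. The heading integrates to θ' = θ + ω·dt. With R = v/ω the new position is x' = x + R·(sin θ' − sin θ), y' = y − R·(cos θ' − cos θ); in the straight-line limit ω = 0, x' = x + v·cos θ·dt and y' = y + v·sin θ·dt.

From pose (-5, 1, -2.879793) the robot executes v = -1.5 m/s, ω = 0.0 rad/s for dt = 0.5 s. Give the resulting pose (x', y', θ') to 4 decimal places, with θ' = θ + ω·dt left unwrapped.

θ' = -2.8798 + 0.0·0.5 = -2.8798
ω = 0 → straight: x' = -5 + -1.5·cos(-2.8798)·0.5 = -4.2756
y' = 1 + -1.5·sin(-2.8798)·0.5 = 1.1941

(-4.2756, 1.1941, -2.8798)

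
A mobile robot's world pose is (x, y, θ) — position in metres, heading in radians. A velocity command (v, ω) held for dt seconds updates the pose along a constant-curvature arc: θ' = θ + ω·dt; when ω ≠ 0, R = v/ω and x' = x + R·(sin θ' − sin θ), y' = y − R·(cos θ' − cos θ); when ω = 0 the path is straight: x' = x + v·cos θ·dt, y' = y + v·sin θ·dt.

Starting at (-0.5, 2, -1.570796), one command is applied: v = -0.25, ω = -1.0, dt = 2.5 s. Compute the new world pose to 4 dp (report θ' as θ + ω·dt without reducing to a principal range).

θ' = -1.5708 + -1.0·2.5 = -4.0708
R = v/ω = -0.25/-1.0 = 0.2500
x' = -0.5 + 0.2500·(sin -4.0708 − sin -1.5708) = -0.0497
y' = 2 − 0.2500·(cos -4.0708 − cos -1.5708) = 2.1496

(-0.0497, 2.1496, -4.0708)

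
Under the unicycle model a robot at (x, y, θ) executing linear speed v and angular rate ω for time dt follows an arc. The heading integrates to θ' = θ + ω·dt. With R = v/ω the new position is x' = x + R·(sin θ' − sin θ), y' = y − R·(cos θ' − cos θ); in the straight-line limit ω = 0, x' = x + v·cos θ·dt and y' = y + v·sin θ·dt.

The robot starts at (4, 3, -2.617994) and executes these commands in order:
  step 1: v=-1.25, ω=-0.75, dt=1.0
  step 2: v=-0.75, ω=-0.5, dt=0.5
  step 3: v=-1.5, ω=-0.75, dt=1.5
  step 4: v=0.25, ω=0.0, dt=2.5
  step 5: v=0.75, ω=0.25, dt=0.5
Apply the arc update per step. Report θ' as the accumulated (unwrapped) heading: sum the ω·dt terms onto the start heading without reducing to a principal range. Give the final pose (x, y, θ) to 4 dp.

(6.6477, 2.2128, -4.6180)

step 1: θ'=-3.3680 (R=1.6667) → pose (5.2075, 3.1808, -3.3680)
step 2: θ'=-3.6180 (R=1.5000) → pose (5.5586, 3.0520, -3.6180)
step 3: θ'=-4.7430 (R=2.0000) → pose (6.6405, 1.2135, -4.7430)
step 4: θ'=-4.7430 (straight) → pose (6.6596, 1.8382, -4.7430)
step 5: θ'=-4.6180 (R=3.0000) → pose (6.6477, 2.2128, -4.6180)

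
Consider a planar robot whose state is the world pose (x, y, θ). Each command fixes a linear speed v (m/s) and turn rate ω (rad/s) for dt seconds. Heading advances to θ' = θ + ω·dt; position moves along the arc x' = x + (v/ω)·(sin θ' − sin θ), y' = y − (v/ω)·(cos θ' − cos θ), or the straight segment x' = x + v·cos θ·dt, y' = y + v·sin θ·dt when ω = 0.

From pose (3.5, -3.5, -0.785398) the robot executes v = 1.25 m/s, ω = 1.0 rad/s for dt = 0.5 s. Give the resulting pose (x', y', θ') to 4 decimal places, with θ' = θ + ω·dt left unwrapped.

(4.0320, -3.8156, -0.2854)

θ' = -0.7854 + 1.0·0.5 = -0.2854
R = v/ω = 1.25/1.0 = 1.2500
x' = 3.5 + 1.2500·(sin -0.2854 − sin -0.7854) = 4.0320
y' = -3.5 − 1.2500·(cos -0.2854 − cos -0.7854) = -3.8156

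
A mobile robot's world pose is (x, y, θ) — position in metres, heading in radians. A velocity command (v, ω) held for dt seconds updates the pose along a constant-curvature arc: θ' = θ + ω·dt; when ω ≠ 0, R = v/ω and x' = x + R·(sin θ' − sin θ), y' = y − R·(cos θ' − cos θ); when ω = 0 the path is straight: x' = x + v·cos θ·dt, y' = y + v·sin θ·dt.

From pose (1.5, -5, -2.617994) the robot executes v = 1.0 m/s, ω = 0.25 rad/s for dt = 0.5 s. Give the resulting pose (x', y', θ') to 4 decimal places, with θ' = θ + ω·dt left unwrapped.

(1.0837, -5.2764, -2.4930)

θ' = -2.6180 + 0.25·0.5 = -2.4930
R = v/ω = 1.0/0.25 = 4.0000
x' = 1.5 + 4.0000·(sin -2.4930 − sin -2.6180) = 1.0837
y' = -5 − 4.0000·(cos -2.4930 − cos -2.6180) = -5.2764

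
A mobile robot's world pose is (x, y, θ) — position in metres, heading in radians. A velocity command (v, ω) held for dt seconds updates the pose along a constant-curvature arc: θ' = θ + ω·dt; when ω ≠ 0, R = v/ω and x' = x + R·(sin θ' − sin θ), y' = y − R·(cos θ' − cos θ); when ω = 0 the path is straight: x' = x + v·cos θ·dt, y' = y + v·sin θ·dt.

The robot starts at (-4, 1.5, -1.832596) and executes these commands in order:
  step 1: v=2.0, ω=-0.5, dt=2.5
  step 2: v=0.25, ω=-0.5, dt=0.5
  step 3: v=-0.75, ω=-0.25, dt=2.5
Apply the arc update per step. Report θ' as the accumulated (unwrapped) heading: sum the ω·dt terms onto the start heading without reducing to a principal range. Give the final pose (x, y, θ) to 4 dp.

(-6.1365, -2.3396, -3.9576)

step 1: θ'=-3.0826 (R=-4.0000) → pose (-7.6279, -1.4578, -3.0826)
step 2: θ'=-3.3326 (R=-0.5000) → pose (-7.7523, -1.4495, -3.3326)
step 3: θ'=-3.9576 (R=3.0000) → pose (-6.1365, -2.3396, -3.9576)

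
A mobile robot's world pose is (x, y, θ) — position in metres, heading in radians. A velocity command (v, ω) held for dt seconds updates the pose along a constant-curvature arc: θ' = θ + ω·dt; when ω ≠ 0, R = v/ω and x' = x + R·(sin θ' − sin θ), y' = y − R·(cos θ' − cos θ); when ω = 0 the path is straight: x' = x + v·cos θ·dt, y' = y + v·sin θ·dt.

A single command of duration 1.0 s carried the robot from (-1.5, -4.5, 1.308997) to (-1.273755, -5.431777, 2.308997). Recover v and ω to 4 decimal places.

v = -1.0000, ω = 1.0000

Δθ = 2.308997 − 1.308997 = 1.000000
ω = Δθ/dt = 1.000000/1.0 = 1.0000
R = −Δy/(cos θ' − cos θ) = -1.0000
v = R·ω = -1.0000·1.0000 = -1.0000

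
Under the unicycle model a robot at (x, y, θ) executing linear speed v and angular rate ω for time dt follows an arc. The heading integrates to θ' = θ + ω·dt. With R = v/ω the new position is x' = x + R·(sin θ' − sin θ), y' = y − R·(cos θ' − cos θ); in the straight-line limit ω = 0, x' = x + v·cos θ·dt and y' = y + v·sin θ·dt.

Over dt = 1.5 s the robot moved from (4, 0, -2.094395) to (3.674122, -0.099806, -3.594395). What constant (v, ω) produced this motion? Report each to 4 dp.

v = 0.2500, ω = -1.0000

Δθ = -3.594395 − -2.094395 = -1.500000
ω = Δθ/dt = -1.500000/1.5 = -1.0000
R = Δx/(sin θ' − sin θ) = -0.2500
v = R·ω = -0.2500·-1.0000 = 0.2500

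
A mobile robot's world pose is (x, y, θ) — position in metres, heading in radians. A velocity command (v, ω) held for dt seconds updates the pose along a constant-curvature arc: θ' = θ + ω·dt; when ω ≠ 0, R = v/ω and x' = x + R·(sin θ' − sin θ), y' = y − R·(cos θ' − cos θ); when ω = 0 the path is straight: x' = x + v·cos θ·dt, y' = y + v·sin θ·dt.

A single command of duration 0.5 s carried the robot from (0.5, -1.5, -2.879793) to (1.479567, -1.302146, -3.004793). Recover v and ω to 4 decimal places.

v = -2.0000, ω = -0.2500

Δθ = -3.004793 − -2.879793 = -0.125000
ω = Δθ/dt = -0.125000/0.5 = -0.2500
R = Δx/(sin θ' − sin θ) = 8.0000
v = R·ω = 8.0000·-0.2500 = -2.0000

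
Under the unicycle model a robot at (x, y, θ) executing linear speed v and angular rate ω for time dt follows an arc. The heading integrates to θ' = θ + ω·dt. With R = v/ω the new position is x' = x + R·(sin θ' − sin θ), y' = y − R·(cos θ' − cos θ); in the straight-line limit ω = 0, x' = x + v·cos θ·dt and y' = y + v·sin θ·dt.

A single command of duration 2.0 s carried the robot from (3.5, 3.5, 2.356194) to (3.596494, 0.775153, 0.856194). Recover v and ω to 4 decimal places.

v = -1.5000, ω = -0.7500

Δθ = 0.856194 − 2.356194 = -1.500000
ω = Δθ/dt = -1.500000/2.0 = -0.7500
R = −Δy/(cos θ' − cos θ) = 2.0000
v = R·ω = 2.0000·-0.7500 = -1.5000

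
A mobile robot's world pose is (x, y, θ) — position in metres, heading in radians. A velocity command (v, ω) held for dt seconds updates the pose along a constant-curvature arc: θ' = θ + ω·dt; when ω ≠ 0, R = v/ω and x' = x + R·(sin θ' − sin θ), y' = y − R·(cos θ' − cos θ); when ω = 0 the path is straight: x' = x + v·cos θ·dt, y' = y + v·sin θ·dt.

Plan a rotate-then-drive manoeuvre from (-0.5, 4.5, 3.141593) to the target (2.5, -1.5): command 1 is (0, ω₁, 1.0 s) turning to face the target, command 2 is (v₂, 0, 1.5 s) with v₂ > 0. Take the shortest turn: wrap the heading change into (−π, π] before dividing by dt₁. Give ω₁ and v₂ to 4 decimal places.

ω₁ = 2.0344, v₂ = 4.4721

heading to target = atan2(-1.5−4.5, 2.5−-0.5) = -1.1071
Δθ = wrap(-1.1071 − 3.1416) = 2.0344; ω₁ = Δθ/dt₁ = 2.0344
distance = √((2.5−-0.5)² + (-1.5−4.5)²) = 6.7082; v₂ = distance/dt₂ = 4.4721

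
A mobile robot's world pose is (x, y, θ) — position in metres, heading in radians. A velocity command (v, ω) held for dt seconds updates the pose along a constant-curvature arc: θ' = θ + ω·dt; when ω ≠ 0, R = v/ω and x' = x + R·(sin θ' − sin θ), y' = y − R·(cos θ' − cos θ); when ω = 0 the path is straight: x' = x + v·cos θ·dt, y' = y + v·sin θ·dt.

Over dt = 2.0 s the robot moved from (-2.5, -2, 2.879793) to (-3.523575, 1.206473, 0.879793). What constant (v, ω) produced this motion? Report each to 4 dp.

v = 2.0000, ω = -1.0000

Δθ = 0.879793 − 2.879793 = -2.000000
ω = Δθ/dt = -2.000000/2.0 = -1.0000
R = −Δy/(cos θ' − cos θ) = -2.0000
v = R·ω = -2.0000·-1.0000 = 2.0000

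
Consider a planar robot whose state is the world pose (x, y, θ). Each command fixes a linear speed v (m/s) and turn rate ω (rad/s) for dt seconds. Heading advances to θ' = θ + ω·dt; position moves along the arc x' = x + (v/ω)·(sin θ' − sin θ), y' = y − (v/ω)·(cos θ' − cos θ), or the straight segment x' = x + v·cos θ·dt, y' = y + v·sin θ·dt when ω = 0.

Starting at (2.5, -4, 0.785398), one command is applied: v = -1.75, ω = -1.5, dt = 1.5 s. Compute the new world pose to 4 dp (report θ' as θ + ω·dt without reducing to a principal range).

(0.5149, -3.2987, -1.4646)

θ' = 0.7854 + -1.5·1.5 = -1.4646
R = v/ω = -1.75/-1.5 = 1.1667
x' = 2.5 + 1.1667·(sin -1.4646 − sin 0.7854) = 0.5149
y' = -4 − 1.1667·(cos -1.4646 − cos 0.7854) = -3.2987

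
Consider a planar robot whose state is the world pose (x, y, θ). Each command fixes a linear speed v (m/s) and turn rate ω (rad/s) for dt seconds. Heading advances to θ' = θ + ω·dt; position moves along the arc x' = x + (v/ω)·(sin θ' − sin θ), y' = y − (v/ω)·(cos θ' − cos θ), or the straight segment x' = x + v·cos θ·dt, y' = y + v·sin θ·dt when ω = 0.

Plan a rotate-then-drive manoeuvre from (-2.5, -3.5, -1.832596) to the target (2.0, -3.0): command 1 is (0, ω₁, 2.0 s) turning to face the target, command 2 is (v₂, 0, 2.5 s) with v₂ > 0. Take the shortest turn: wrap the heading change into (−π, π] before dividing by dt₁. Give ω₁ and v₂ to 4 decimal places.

ω₁ = 0.9716, v₂ = 1.8111

heading to target = atan2(-3−-3.5, 2−-2.5) = 0.1107
Δθ = wrap(0.1107 − -1.8326) = 1.9433; ω₁ = Δθ/dt₁ = 0.9716
distance = √((2−-2.5)² + (-3−-3.5)²) = 4.5277; v₂ = distance/dt₂ = 1.8111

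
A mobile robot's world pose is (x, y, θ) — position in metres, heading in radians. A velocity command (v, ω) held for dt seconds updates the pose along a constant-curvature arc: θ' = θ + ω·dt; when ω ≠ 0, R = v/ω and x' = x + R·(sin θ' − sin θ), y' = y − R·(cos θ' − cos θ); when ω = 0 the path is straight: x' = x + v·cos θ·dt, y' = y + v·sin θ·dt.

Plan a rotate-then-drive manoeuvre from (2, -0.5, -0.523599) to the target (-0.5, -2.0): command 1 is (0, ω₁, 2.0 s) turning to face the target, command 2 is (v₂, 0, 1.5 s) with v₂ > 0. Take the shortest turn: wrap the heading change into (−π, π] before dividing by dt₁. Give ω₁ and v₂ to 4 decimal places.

ω₁ = -1.0388, v₂ = 1.9437

heading to target = atan2(-2−-0.5, -0.5−2) = -2.6012
Δθ = wrap(-2.6012 − -0.5236) = -2.0776; ω₁ = Δθ/dt₁ = -1.0388
distance = √((-0.5−2)² + (-2−-0.5)²) = 2.9155; v₂ = distance/dt₂ = 1.9437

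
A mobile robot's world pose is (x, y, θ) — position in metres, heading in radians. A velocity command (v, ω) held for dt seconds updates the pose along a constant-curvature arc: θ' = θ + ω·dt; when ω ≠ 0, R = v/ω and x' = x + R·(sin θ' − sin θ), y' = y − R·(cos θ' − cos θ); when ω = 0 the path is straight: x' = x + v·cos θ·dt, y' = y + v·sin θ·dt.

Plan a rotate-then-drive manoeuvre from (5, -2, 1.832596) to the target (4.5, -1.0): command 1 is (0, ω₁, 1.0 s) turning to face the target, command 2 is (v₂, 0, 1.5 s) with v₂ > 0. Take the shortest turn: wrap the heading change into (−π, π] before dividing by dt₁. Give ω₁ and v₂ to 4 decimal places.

heading to target = atan2(-1−-2, 4.5−5) = 2.0344
Δθ = wrap(2.0344 − 1.8326) = 0.2018; ω₁ = Δθ/dt₁ = 0.2018
distance = √((4.5−5)² + (-1−-2)²) = 1.1180; v₂ = distance/dt₂ = 0.7454

ω₁ = 0.2018, v₂ = 0.7454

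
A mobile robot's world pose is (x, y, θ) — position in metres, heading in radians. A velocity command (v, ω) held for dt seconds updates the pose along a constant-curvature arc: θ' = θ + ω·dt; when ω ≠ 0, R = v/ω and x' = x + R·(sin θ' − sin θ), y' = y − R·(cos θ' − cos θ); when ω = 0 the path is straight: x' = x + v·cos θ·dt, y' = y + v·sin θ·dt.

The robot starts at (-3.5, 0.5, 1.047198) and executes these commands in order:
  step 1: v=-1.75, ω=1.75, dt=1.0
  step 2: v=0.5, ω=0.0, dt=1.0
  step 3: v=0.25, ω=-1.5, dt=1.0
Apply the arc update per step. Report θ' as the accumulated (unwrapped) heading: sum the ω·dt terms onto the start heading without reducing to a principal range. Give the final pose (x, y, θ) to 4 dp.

step 1: θ'=2.7972 (R=-1.0000) → pose (-2.9716, -0.9413, 2.7972)
step 2: θ'=2.7972 (straight) → pose (-3.4422, -0.7725, 2.7972)
step 3: θ'=1.2972 (R=-0.1667) → pose (-3.5464, -0.5706, 1.2972)

(-3.5464, -0.5706, 1.2972)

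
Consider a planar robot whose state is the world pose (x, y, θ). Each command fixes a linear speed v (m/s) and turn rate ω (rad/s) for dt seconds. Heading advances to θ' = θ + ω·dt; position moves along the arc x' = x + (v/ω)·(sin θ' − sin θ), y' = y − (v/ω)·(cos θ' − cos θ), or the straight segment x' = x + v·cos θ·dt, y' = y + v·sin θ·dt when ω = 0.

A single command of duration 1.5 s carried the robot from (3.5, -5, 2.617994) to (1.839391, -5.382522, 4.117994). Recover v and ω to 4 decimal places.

Δθ = 4.117994 − 2.617994 = 1.500000
ω = Δθ/dt = 1.500000/1.5 = 1.0000
R = Δx/(sin θ' − sin θ) = 1.2500
v = R·ω = 1.2500·1.0000 = 1.2500

v = 1.2500, ω = 1.0000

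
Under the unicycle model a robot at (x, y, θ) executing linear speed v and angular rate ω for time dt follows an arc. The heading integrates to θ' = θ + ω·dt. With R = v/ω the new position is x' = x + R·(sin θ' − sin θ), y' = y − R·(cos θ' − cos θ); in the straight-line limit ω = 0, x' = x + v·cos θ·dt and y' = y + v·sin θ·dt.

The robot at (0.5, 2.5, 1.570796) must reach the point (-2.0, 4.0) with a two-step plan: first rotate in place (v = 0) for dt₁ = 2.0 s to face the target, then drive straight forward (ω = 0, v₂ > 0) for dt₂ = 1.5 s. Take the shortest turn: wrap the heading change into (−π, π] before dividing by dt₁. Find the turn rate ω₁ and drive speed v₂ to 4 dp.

ω₁ = 0.5152, v₂ = 1.9437

heading to target = atan2(4−2.5, -2−0.5) = 2.6012
Δθ = wrap(2.6012 − 1.5708) = 1.0304; ω₁ = Δθ/dt₁ = 0.5152
distance = √((-2−0.5)² + (4−2.5)²) = 2.9155; v₂ = distance/dt₂ = 1.9437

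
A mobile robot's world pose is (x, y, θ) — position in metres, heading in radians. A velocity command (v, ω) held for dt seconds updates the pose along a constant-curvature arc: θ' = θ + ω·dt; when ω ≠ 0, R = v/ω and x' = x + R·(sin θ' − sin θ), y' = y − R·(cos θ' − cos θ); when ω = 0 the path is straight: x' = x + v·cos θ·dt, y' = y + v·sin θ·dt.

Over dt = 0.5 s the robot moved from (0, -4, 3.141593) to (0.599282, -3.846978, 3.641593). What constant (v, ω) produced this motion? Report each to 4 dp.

v = -1.2500, ω = 1.0000

Δθ = 3.641593 − 3.141593 = 0.500000
ω = Δθ/dt = 0.500000/0.5 = 1.0000
R = Δx/(sin θ' − sin θ) = -1.2500
v = R·ω = -1.2500·1.0000 = -1.2500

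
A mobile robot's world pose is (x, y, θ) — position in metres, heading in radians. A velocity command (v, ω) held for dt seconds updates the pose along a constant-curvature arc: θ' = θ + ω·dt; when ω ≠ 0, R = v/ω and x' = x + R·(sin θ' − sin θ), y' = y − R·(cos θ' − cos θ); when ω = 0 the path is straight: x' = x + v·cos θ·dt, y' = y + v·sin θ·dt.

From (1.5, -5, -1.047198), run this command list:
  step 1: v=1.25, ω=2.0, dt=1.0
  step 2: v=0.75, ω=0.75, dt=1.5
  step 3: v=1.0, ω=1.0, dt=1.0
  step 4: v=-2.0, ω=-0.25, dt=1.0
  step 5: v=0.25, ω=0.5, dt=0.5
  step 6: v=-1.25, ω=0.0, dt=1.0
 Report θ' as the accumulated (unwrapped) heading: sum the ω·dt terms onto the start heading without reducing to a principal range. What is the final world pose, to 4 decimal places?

step 1: θ'=0.9528 (R=0.6250) → pose (2.5507, -5.0496, 0.9528)
step 2: θ'=2.0778 (R=1.0000) → pose (2.6098, -3.9847, 2.0778)
step 3: θ'=3.0778 (R=1.0000) → pose (1.7994, -3.4723, 3.0778)
step 4: θ'=2.8278 (R=8.0000) → pose (3.7587, -3.8466, 2.8278)
step 5: θ'=3.0778 (R=0.5000) → pose (3.6363, -3.8232, 3.0778)
step 6: θ'=3.0778 (straight) → pose (4.8837, -3.9029, 3.0778)

(4.8837, -3.9029, 3.0778)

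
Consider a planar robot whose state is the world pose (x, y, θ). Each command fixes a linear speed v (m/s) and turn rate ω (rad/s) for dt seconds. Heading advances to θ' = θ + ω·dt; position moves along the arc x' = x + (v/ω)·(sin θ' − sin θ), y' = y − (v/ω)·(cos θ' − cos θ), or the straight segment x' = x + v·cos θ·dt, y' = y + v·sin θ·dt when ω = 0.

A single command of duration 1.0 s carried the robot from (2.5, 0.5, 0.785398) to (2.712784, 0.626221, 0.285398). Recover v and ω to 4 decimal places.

v = 0.2500, ω = -0.5000

Δθ = 0.285398 − 0.785398 = -0.500000
ω = Δθ/dt = -0.500000/1.0 = -0.5000
R = Δx/(sin θ' − sin θ) = -0.5000
v = R·ω = -0.5000·-0.5000 = 0.2500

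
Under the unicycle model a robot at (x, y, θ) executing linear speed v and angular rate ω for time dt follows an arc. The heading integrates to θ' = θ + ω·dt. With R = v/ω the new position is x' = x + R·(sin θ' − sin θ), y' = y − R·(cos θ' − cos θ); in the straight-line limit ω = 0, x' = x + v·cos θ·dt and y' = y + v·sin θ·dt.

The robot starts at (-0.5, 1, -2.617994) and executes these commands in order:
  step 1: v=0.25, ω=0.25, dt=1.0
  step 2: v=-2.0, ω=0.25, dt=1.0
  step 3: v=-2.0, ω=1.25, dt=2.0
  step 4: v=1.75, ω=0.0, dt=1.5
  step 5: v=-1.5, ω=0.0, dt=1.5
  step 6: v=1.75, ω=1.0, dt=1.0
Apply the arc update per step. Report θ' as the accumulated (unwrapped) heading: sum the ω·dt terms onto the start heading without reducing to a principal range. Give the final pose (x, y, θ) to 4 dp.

(-0.0049, 6.1626, 1.3820)

step 1: θ'=-2.3680 (R=1.0000) → pose (-0.6987, 0.8494, -2.3680)
step 2: θ'=-2.1180 (R=-8.0000) → pose (0.5435, 2.4102, -2.1180)
step 3: θ'=0.3820 (R=-1.6000) → pose (-1.4194, 4.7274, 0.3820)
step 4: θ'=0.3820 (straight) → pose (1.0164, 5.7059, 0.3820)
step 5: θ'=0.3820 (straight) → pose (-1.0714, 4.8672, 0.3820)
step 6: θ'=1.3820 (R=1.7500) → pose (-0.0049, 6.1626, 1.3820)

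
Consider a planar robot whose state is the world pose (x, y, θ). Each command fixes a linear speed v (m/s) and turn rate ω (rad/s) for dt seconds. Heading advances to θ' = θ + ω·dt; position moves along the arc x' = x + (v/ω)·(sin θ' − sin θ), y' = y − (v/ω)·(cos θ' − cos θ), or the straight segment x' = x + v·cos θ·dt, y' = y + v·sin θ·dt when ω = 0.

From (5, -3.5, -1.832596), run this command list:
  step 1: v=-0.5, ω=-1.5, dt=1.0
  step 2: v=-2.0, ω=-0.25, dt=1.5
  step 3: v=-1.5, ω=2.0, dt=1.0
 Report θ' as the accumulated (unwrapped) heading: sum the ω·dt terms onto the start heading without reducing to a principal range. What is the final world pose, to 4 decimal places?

(9.3018, -3.8303, -1.7076)

step 1: θ'=-3.3326 (R=0.3333) → pose (5.3853, -3.2590, -3.3326)
step 2: θ'=-3.7076 (R=8.0000) → pose (8.1566, -4.3611, -3.7076)
step 3: θ'=-1.7076 (R=-0.7500) → pose (9.3018, -3.8303, -1.7076)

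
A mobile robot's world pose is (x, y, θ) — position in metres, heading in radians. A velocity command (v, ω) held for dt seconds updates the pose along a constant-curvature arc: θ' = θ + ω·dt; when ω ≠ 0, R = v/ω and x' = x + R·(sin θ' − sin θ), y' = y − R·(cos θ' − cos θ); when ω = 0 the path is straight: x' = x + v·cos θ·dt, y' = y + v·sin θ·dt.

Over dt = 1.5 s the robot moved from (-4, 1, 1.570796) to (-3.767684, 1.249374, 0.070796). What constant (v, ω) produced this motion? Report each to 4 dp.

Δθ = 0.070796 − 1.570796 = -1.500000
ω = Δθ/dt = -1.500000/1.5 = -1.0000
R = −Δy/(cos θ' − cos θ) = -0.2500
v = R·ω = -0.2500·-1.0000 = 0.2500

v = 0.2500, ω = -1.0000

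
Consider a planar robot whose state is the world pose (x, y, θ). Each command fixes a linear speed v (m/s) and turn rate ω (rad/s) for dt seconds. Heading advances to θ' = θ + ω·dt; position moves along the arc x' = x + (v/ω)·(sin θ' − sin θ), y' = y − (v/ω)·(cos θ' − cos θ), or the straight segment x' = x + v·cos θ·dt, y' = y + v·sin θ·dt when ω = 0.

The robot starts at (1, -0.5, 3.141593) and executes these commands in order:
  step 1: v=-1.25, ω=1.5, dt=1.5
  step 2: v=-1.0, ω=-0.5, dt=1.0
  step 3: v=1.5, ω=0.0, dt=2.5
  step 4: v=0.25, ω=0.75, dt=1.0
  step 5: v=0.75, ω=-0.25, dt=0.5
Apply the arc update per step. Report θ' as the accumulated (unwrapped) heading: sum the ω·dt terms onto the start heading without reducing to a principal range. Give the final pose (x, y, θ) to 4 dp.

step 1: θ'=5.3916 (R=-0.8333) → pose (1.6484, 0.8568, 5.3916)
step 2: θ'=4.8916 (R=2.0000) → pose (1.2366, 1.7567, 4.8916)
step 3: θ'=4.8916 (straight) → pose (1.9050, -1.9333, 4.8916)
step 4: θ'=5.6416 (R=0.3333) → pose (2.0335, -2.1409, 5.6416)
step 5: θ'=5.5166 (R=-3.0000) → pose (2.3191, -2.3835, 5.5166)

(2.3191, -2.3835, 5.5166)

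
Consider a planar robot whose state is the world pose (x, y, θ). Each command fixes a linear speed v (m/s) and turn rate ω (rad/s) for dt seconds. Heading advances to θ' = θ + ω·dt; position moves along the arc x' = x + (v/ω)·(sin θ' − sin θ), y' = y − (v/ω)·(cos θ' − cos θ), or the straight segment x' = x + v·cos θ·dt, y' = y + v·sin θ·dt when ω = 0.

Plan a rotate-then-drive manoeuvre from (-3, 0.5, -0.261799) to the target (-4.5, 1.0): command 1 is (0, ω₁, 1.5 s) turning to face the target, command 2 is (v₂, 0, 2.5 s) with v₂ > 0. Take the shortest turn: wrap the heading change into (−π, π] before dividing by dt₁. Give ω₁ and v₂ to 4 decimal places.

heading to target = atan2(1−0.5, -4.5−-3) = 2.8198
Δθ = wrap(2.8198 − -0.2618) = 3.0816; ω₁ = Δθ/dt₁ = 2.0544
distance = √((-4.5−-3)² + (1−0.5)²) = 1.5811; v₂ = distance/dt₂ = 0.6325

ω₁ = 2.0544, v₂ = 0.6325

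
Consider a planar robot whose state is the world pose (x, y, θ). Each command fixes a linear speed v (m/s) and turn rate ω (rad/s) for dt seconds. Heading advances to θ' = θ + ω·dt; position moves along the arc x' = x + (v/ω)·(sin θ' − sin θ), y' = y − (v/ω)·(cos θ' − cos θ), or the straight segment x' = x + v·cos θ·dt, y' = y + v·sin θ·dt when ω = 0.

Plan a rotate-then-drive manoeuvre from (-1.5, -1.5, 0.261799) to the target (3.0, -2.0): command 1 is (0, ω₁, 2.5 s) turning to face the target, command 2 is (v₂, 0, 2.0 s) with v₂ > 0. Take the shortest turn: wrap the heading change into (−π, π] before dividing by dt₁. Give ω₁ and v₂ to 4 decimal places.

heading to target = atan2(-2−-1.5, 3−-1.5) = -0.1107
Δθ = wrap(-0.1107 − 0.2618) = -0.3725; ω₁ = Δθ/dt₁ = -0.1490
distance = √((3−-1.5)² + (-2−-1.5)²) = 4.5277; v₂ = distance/dt₂ = 2.2638

ω₁ = -0.1490, v₂ = 2.2638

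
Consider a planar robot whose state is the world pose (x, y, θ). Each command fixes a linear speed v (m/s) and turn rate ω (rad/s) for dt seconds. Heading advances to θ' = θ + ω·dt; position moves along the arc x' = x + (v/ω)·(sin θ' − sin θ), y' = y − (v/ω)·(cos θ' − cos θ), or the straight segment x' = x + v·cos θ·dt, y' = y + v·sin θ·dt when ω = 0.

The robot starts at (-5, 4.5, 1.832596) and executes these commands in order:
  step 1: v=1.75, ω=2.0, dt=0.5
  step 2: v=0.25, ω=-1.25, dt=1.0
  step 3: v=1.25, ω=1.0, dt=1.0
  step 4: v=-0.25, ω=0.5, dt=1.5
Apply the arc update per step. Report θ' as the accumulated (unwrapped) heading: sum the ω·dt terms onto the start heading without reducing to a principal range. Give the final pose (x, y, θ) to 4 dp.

step 1: θ'=2.8326 (R=0.8750) → pose (-5.5791, 5.1071, 2.8326)
step 2: θ'=1.5826 (R=-0.2000) → pose (-5.7183, 5.2953, 1.5826)
step 3: θ'=2.5826 (R=1.2500) → pose (-6.3053, 6.3402, 2.5826)
step 4: θ'=3.3326 (R=-0.5000) → pose (-5.9452, 6.2732, 3.3326)

(-5.9452, 6.2732, 3.3326)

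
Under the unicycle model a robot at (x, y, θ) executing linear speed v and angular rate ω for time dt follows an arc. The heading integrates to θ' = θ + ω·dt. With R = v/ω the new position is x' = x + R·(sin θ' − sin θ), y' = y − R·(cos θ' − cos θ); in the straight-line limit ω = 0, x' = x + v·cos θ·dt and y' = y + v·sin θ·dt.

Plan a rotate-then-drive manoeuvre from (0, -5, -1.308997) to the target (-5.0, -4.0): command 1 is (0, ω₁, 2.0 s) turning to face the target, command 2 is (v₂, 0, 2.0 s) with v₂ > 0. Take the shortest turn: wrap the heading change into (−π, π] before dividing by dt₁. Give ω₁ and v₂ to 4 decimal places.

ω₁ = -1.0150, v₂ = 2.5495

heading to target = atan2(-4−-5, -5−0) = 2.9442
Δθ = wrap(2.9442 − -1.3090) = -2.0300; ω₁ = Δθ/dt₁ = -1.0150
distance = √((-5−0)² + (-4−-5)²) = 5.0990; v₂ = distance/dt₂ = 2.5495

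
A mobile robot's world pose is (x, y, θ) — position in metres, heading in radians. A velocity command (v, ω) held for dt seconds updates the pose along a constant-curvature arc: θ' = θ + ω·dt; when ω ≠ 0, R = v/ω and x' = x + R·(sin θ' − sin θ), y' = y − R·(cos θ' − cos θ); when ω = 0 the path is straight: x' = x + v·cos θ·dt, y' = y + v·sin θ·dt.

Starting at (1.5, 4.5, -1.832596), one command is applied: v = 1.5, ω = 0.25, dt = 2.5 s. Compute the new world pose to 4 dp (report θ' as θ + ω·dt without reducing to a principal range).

θ' = -1.8326 + 0.25·2.5 = -1.2076
R = v/ω = 1.5/0.25 = 6.0000
x' = 1.5 + 6.0000·(sin -1.2076 − sin -1.8326) = 1.6870
y' = 4.5 − 6.0000·(cos -1.2076 − cos -1.8326) = 0.8155

(1.6870, 0.8155, -1.2076)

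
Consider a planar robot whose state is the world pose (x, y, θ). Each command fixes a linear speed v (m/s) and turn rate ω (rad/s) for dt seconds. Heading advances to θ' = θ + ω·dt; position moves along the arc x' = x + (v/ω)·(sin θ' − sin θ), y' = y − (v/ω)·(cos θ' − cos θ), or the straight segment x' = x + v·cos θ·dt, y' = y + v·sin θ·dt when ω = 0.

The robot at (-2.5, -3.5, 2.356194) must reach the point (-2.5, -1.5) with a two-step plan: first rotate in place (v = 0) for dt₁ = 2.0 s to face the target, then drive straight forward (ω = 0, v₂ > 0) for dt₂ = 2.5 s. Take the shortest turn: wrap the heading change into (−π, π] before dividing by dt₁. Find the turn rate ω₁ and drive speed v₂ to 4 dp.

ω₁ = -0.3927, v₂ = 0.8000

heading to target = atan2(-1.5−-3.5, -2.5−-2.5) = 1.5708
Δθ = wrap(1.5708 − 2.3562) = -0.7854; ω₁ = Δθ/dt₁ = -0.3927
distance = √((-2.5−-2.5)² + (-1.5−-3.5)²) = 2.0000; v₂ = distance/dt₂ = 0.8000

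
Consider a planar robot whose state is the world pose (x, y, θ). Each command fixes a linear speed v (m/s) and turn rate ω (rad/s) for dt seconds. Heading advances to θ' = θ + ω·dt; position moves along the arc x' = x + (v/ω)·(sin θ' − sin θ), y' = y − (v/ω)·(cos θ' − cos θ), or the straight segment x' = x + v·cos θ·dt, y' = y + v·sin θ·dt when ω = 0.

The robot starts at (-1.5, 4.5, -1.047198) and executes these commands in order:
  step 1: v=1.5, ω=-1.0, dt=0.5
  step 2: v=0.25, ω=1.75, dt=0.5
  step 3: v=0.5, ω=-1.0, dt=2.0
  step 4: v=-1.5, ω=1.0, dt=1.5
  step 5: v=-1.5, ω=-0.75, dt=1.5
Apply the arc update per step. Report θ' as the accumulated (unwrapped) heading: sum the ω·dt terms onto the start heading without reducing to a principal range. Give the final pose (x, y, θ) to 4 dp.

(-0.2788, 6.8644, -2.2972)

step 1: θ'=-1.5472 (R=-1.5000) → pose (-1.2995, 3.7854, -1.5472)
step 2: θ'=-0.6722 (R=0.1429) → pose (-1.2456, 3.6770, -0.6722)
step 3: θ'=-2.6722 (R=-0.5000) → pose (-1.3308, 2.8398, -2.6722)
step 4: θ'=-1.1722 (R=-1.5000) → pose (-0.6269, 4.7598, -1.1722)
step 5: θ'=-2.2972 (R=2.0000) → pose (-0.2788, 6.8644, -2.2972)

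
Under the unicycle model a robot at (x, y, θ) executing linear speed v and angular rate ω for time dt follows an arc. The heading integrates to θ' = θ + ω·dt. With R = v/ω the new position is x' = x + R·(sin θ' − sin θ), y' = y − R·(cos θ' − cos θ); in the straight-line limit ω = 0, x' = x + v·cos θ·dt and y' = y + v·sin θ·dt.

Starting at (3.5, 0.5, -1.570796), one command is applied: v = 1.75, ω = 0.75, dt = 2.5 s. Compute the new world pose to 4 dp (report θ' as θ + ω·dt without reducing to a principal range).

θ' = -1.5708 + 0.75·2.5 = 0.3042
R = v/ω = 1.75/0.75 = 2.3333
x' = 3.5 + 2.3333·(sin 0.3042 − sin -1.5708) = 6.5322
y' = 0.5 − 2.3333·(cos 0.3042 − cos -1.5708) = -1.7262

(6.5322, -1.7262, 0.3042)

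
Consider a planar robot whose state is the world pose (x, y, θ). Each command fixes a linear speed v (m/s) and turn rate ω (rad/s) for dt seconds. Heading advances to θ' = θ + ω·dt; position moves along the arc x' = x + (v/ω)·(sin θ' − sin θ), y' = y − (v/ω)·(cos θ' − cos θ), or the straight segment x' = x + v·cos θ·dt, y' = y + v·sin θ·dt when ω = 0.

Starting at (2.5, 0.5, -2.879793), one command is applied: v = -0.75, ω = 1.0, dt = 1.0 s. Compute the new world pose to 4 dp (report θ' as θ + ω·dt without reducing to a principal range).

(3.0204, 0.9964, -1.8798)

θ' = -2.8798 + 1.0·1.0 = -1.8798
R = v/ω = -0.75/1.0 = -0.7500
x' = 2.5 + -0.7500·(sin -1.8798 − sin -2.8798) = 3.0204
y' = 0.5 − -0.7500·(cos -1.8798 − cos -2.8798) = 0.9964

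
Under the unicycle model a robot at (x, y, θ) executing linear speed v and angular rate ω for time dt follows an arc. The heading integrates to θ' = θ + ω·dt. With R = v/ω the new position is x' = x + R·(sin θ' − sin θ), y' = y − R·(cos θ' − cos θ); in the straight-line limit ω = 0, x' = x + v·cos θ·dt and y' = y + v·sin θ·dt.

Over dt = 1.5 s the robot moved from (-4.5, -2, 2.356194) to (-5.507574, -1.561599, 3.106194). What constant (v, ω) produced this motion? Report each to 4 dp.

v = 0.7500, ω = 0.5000

Δθ = 3.106194 − 2.356194 = 0.750000
ω = Δθ/dt = 0.750000/1.5 = 0.5000
R = Δx/(sin θ' − sin θ) = 1.5000
v = R·ω = 1.5000·0.5000 = 0.7500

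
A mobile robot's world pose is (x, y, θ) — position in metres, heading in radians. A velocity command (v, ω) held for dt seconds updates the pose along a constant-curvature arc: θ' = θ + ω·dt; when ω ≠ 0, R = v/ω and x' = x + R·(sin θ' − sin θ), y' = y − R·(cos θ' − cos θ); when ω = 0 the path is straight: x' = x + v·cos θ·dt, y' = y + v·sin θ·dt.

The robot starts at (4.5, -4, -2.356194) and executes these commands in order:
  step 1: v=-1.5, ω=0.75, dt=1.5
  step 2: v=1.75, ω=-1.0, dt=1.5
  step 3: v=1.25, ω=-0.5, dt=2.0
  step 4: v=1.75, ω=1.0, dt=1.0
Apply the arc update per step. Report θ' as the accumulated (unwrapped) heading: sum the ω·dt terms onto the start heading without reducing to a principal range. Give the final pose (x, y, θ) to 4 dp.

step 1: θ'=-1.2312 (R=-2.0000) → pose (4.9716, -1.9196, -1.2312)
step 2: θ'=-2.7312 (R=-1.7500) → pose (4.0197, -4.1072, -2.7312)
step 3: θ'=-3.7312 (R=-2.5000) → pose (1.6322, -3.8927, -3.7312)
step 4: θ'=-2.7312 (R=1.7500) → pose (-0.0391, -3.7425, -2.7312)

(-0.0391, -3.7425, -2.7312)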